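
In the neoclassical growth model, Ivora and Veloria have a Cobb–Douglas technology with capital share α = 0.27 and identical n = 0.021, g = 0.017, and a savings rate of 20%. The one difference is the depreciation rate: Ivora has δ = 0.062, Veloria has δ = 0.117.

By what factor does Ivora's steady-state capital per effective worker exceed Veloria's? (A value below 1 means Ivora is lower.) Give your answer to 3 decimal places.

ratio ≈ 1.823

Steady-state k* = [s/(n + g + δ)]^(1/(1−α)), so the ratio is [ (s_I/(n + g + δ)_I) / (s_V/(n + g + δ)_V) ]^1.3699.
s_I/(n + g + δ)_I = 0.20/0.100 = 2.0000; s_V/(n + g + δ)_V = 0.20/0.155 = 1.2903.
Ratio = (2.0000/1.2903)^1.3699 = 1.5500^1.3699 ≈ 1.8228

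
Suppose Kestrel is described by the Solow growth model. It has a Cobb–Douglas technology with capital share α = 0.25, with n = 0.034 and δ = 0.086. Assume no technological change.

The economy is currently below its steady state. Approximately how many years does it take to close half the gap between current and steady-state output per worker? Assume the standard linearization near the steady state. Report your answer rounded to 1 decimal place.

half-life ≈ 7.7 years

Near the steady state the convergence rate is λ = (1 − α)(n + δ).
λ = (1 − 0.25) × 0.120 = 0.75 × 0.120 = 0.0900
Half-life = ln 2 / λ = 0.6931 / 0.0900 ≈ 7.70 years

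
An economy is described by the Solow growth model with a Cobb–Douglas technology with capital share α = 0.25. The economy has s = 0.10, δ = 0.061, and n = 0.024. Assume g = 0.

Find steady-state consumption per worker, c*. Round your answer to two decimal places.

Steady state requires s·f(k) = (n + δ)·k, i.e. s·k^α = (n + δ)·k.
Dividing both sides by k: k^(1−α) = s / (n + δ).
k^0.75 = 0.10 / (0.024 + 0.061) = 0.10 / 0.085 = 1.1765
k* = 1.1765^(1/0.75) ≈ 1.2420
y* = (k*)^α = 1.2420^0.25 ≈ 1.0557
c* = (1 − s)·y* = (1 − 0.10) × 1.0557 ≈ 0.9501

c* = 0.95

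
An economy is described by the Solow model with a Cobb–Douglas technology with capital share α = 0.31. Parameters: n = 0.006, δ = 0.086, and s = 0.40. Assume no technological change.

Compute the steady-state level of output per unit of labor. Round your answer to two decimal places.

In steady state, investment equals break-even investment: s·k^α = (n + δ)·k.
Rearranging, k^(1−α) = s / (n + δ).
k^0.69 = 0.40 / (0.006 + 0.086) = 0.40 / 0.092 = 4.3478
k* = 4.3478^(1/0.69) ≈ 8.4145
y* = (k*)^α = 8.4145^0.31 ≈ 1.9353

y* ≈ 1.94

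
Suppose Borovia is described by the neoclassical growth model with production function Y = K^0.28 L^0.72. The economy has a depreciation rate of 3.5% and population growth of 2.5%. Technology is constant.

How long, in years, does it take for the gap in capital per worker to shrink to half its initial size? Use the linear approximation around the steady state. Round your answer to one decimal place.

Near the steady state the convergence rate is λ = (1 − α)(n + δ).
λ = (1 − 0.28) × 0.060 = 0.72 × 0.060 = 0.0432
Half-life = ln 2 / λ = 0.6931 / 0.0432 ≈ 16.04 years

t_½ ≈ 16.0 years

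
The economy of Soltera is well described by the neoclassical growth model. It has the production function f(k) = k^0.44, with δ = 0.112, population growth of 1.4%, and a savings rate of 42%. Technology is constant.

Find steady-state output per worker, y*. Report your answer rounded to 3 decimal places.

y* ≈ 2.575

Steady state requires s·f(k) = (n + δ)·k, i.e. s·k^α = (n + δ)·k.
Rearranging, k^(1−α) = s / (n + δ).
k^0.56 = 0.42 / (0.014 + 0.112) = 0.42 / 0.126 = 3.3333
k* = 3.3333^(1/0.56) ≈ 8.5843
y* = (k*)^α = 8.5843^0.44 ≈ 2.5753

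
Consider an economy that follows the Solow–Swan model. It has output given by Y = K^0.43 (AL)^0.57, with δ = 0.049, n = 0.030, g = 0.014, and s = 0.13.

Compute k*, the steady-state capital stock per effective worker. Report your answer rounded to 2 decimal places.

k* ≈ 1.80

In steady state, investment equals break-even investment: s·k^α = (n + g + δ)·k.
Dividing both sides by k: k^(1−α) = s / (n + g + δ).
k^0.57 = 0.13 / (0.030 + 0.014 + 0.049) = 0.13 / 0.093 = 1.3978
k* = 1.3978^(1/0.57) ≈ 1.7996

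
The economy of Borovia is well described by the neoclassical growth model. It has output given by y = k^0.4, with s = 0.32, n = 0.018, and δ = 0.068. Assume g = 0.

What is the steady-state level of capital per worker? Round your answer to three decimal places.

k* = 8.935

Steady state requires s·f(k) = (n + δ)·k, i.e. s·k^α = (n + δ)·k.
Dividing both sides by k: k^(1−α) = s / (n + δ).
k^0.6 = 0.32 / (0.018 + 0.068) = 0.32 / 0.086 = 3.7209
k* = 3.7209^(1/0.6) ≈ 8.9347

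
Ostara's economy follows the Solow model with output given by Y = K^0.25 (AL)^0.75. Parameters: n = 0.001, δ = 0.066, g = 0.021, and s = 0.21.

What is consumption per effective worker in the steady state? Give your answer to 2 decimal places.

c* = 1.06

Steady state requires s·f(k) = (n + g + δ)·k, i.e. s·k^α = (n + g + δ)·k.
Dividing both sides by k: k^(1−α) = s / (n + g + δ).
k^0.75 = 0.21 / (0.001 + 0.021 + 0.066) = 0.21 / 0.088 = 2.3864
k* = 2.3864^(1/0.75) ≈ 3.1890
y* = (k*)^α = 3.1890^0.25 ≈ 1.3363
c* = (1 − s)·y* = (1 − 0.21) × 1.3363 ≈ 1.0557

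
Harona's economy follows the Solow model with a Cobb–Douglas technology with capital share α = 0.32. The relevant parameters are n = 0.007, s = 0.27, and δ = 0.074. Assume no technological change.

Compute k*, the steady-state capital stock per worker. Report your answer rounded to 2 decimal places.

Steady state requires s·f(k) = (n + δ)·k, i.e. s·k^α = (n + δ)·k.
Dividing both sides by k: k^(1−α) = s / (n + δ).
k^0.68 = 0.27 / (0.007 + 0.074) = 0.27 / 0.081 = 3.3333
k* = 3.3333^(1/0.68) ≈ 5.8740

k* = 5.87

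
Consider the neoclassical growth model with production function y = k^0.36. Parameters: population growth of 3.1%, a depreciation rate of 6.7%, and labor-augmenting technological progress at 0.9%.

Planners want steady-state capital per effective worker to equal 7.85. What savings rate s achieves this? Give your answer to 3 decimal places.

Steady state requires s·f(k) = (n + g + δ)·k, i.e. s·k^α = (n + g + δ)·k.
So s / (n + g + δ) = (k*)^(1−α) = 7.85^0.64 = 3.7387.
Therefore s = 3.7387 × (n + g + δ) = 3.7387 × 0.107 = 0.4000.

s ≈ 0.400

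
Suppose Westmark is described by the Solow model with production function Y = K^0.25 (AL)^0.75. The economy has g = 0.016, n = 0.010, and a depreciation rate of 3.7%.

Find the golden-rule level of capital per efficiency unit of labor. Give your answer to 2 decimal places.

k_gold ≈ 6.28

The golden rule sets f'(k) = n + g + δ, i.e. α·k^(α−1) = n + g + δ.
So k^(1−α) = α / (n + g + δ) = 0.25 / 0.063 = 3.9683.
k_gold = 3.9683^(1/0.75) ≈ 6.2826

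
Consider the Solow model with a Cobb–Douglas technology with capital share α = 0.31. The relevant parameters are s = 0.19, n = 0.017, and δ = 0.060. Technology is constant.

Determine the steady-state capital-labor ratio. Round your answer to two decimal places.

k* ≈ 3.70

In steady state, investment equals break-even investment: s·k^α = (n + δ)·k.
Rearranging, k^(1−α) = s / (n + δ).
k^0.69 = 0.19 / (0.017 + 0.060) = 0.19 / 0.077 = 2.4675
k* = 2.4675^(1/0.69) ≈ 3.7024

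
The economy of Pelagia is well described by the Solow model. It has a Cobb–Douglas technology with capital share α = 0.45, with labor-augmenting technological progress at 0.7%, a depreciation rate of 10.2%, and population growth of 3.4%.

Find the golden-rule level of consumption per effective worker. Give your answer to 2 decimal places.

At the golden rule, f'(k) = n + g + δ, so α·k^(α−1) = n + g + δ and k_gold = (α/(n + g + δ))^(1/(1−α)).
k_gold = (0.45/0.143)^(1/0.55) = 3.1469^1.8182 ≈ 8.0399
c_gold = f(k_gold) − (n + g + δ)·k_gold = 2.5548 − 0.143×8.0399 ≈ 1.4051

c_gold ≈ 1.41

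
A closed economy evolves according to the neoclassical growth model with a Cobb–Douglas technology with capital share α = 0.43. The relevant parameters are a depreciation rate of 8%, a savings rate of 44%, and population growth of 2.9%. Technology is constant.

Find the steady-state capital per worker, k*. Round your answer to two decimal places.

k* = 11.57

Steady state requires s·f(k) = (n + δ)·k, i.e. s·k^α = (n + δ)·k.
Rearranging, k^(1−α) = s / (n + δ).
k^0.57 = 0.44 / (0.029 + 0.080) = 0.44 / 0.109 = 4.0367
k* = 4.0367^(1/0.57) ≈ 11.5666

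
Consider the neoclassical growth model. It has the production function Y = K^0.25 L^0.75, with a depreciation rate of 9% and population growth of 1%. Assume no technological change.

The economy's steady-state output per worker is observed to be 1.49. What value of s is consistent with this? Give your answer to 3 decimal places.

At the steady state, Δk = 0, so s·k^α = (n + δ)·k.
Since y* = [s/(n + δ)]^(α/(1−α)), we have s/(n + δ) = (y*)^((1−α)/α) = 1.49^3 = 3.3079.
Therefore s = 3.3079 × (n + δ) = 3.3079 × 0.100 = 0.3308.

s ≈ 0.331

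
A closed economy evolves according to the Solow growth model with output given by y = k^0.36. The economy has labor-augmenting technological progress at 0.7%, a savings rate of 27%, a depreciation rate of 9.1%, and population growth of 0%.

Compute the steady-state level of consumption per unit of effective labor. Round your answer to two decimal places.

In steady state, investment equals break-even investment: s·k^α = (n + g + δ)·k.
Rearranging, k^(1−α) = s / (n + g + δ).
k^0.64 = 0.27 / (0.000 + 0.007 + 0.091) = 0.27 / 0.098 = 2.7551
k* = 2.7551^(1/0.64) ≈ 4.8721
y* = (k*)^α = 4.8721^0.36 ≈ 1.7684
c* = (1 − s)·y* = (1 − 0.27) × 1.7684 ≈ 1.2909

c* ≈ 1.29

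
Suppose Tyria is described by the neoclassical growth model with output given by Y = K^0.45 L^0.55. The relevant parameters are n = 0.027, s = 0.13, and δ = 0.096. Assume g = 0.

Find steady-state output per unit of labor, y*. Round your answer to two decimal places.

y* ≈ 1.05

At the steady state, Δk = 0, so s·k^α = (n + δ)·k.
Rearranging, k^(1−α) = s / (n + δ).
k^0.55 = 0.13 / (0.027 + 0.096) = 0.13 / 0.123 = 1.0569
k* = 1.0569^(1/0.55) ≈ 1.1059
y* = (k*)^α = 1.1059^0.45 ≈ 1.0463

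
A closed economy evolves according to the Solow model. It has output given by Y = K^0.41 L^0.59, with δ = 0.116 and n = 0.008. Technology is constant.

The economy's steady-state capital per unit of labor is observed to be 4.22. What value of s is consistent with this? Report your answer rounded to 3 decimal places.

s ≈ 0.290

Steady state requires s·f(k) = (n + δ)·k, i.e. s·k^α = (n + δ)·k.
So s / (n + δ) = (k*)^(1−α) = 4.22^0.59 = 2.3385.
Therefore s = 2.3385 × (n + δ) = 2.3385 × 0.124 = 0.2900.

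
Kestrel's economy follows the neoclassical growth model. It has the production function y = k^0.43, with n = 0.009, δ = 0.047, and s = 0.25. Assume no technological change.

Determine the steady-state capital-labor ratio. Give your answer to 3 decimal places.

k* ≈ 13.801

Steady state requires s·f(k) = (n + δ)·k, i.e. s·k^α = (n + δ)·k.
Dividing both sides by k: k^(1−α) = s / (n + δ).
k^0.57 = 0.25 / (0.009 + 0.047) = 0.25 / 0.056 = 4.4643
k* = 4.4643^(1/0.57) ≈ 13.8012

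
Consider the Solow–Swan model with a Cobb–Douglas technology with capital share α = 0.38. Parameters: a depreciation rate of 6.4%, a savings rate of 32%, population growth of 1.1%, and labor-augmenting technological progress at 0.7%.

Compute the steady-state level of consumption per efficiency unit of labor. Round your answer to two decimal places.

c* = 1.57

Steady state requires s·f(k) = (n + g + δ)·k, i.e. s·k^α = (n + g + δ)·k.
Rearranging, k^(1−α) = s / (n + g + δ).
k^0.62 = 0.32 / (0.011 + 0.007 + 0.064) = 0.32 / 0.082 = 3.9024
k* = 3.9024^(1/0.62) ≈ 8.9900
y* = (k*)^α = 8.9900^0.38 ≈ 2.3037
c* = (1 − s)·y* = (1 − 0.32) × 2.3037 ≈ 1.5665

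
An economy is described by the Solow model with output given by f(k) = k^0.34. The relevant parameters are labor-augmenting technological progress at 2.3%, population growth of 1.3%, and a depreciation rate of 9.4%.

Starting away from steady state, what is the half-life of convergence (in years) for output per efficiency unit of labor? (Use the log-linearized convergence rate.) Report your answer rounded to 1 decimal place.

about 8.1 years

Near the steady state the convergence rate is λ = (1 − α)(n + g + δ).
λ = (1 − 0.34) × 0.130 = 0.66 × 0.130 = 0.0858
Half-life = ln 2 / λ = 0.6931 / 0.0858 ≈ 8.08 years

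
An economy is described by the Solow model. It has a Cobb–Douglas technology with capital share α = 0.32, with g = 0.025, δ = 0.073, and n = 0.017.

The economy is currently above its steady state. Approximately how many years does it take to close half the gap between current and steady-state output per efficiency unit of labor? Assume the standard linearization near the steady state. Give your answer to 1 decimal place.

half-life ≈ 8.9 years

Near the steady state the convergence rate is λ = (1 − α)(n + g + δ).
λ = (1 − 0.32) × 0.115 = 0.68 × 0.115 = 0.0782
Half-life = ln 2 / λ = 0.6931 / 0.0782 ≈ 8.86 years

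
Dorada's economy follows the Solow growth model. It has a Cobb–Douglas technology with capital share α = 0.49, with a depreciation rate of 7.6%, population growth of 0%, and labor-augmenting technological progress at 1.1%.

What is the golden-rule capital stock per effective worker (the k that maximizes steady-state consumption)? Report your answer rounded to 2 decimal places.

The golden rule sets f'(k) = n + g + δ, i.e. α·k^(α−1) = n + g + δ.
So k^(1−α) = α / (n + g + δ) = 0.49 / 0.087 = 5.6322.
k_gold = 5.6322^(1/0.51) ≈ 29.6427

k_gold ≈ 29.64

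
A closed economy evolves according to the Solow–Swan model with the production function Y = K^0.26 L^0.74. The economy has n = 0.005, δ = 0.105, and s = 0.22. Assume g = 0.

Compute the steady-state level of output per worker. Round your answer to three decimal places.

y* = 1.276

At the steady state, Δk = 0, so s·k^α = (n + δ)·k.
Rearranging, k^(1−α) = s / (n + δ).
k^0.74 = 0.22 / (0.005 + 0.105) = 0.22 / 0.110 = 2.0000
k* = 2.0000^(1/0.74) ≈ 2.5515
y* = (k*)^α = 2.5515^0.26 ≈ 1.2758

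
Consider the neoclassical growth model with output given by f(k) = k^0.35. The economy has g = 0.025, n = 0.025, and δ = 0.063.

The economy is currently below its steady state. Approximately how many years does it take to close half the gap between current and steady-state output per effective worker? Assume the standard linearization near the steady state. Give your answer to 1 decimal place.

t_½ ≈ 9.4 years

Near the steady state the convergence rate is λ = (1 − α)(n + g + δ).
λ = (1 − 0.35) × 0.113 = 0.65 × 0.113 = 0.07345
Half-life = ln 2 / λ = 0.6931 / 0.07345 ≈ 9.44 years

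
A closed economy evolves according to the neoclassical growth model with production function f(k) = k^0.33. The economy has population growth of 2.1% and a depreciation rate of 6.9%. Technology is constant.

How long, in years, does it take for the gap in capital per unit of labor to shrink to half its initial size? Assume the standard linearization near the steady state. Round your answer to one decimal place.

Near the steady state the convergence rate is λ = (1 − α)(n + δ).
λ = (1 − 0.33) × 0.090 = 0.67 × 0.090 = 0.0603
Half-life = ln 2 / λ = 0.6931 / 0.0603 ≈ 11.49 years

about 11.5 years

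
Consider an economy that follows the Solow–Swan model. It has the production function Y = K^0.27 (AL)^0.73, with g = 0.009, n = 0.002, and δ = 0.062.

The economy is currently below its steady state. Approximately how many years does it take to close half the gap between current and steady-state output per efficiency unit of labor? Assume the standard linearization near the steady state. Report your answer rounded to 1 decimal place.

Near the steady state the convergence rate is λ = (1 − α)(n + g + δ).
λ = (1 − 0.27) × 0.073 = 0.73 × 0.073 = 0.05329
Half-life = ln 2 / λ = 0.6931 / 0.05329 ≈ 13.01 years

half-life ≈ 13.0 years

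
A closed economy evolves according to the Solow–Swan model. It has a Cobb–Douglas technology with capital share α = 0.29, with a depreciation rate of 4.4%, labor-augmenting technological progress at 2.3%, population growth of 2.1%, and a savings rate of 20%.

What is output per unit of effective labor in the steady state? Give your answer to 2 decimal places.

In steady state, investment equals break-even investment: s·k^α = (n + g + δ)·k.
Dividing both sides by k: k^(1−α) = s / (n + g + δ).
k^0.71 = 0.20 / (0.021 + 0.023 + 0.044) = 0.20 / 0.088 = 2.2727
k* = 2.2727^(1/0.71) ≈ 3.1781
y* = (k*)^α = 3.1781^0.29 ≈ 1.3984

y* ≈ 1.40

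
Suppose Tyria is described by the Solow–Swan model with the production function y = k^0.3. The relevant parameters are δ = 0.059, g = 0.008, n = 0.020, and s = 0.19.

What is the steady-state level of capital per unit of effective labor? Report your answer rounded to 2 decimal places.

k* ≈ 3.05

In steady state, investment equals break-even investment: s·k^α = (n + g + δ)·k.
Dividing both sides by k: k^(1−α) = s / (n + g + δ).
k^0.7 = 0.19 / (0.020 + 0.008 + 0.059) = 0.19 / 0.087 = 2.1839
k* = 2.1839^(1/0.7) ≈ 3.0522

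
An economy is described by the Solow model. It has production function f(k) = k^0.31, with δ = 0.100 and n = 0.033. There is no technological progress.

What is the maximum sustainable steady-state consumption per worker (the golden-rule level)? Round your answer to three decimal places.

At the golden rule, f'(k) = n + δ, so α·k^(α−1) = n + δ and k_gold = (α/(n + δ))^(1/(1−α)).
k_gold = (0.31/0.133)^(1/0.69) = 2.3308^1.4493 ≈ 3.4090
c_gold = f(k_gold) − (n + δ)·k_gold = 1.4626 − 0.133×3.4090 ≈ 1.0092

c_gold ≈ 1.009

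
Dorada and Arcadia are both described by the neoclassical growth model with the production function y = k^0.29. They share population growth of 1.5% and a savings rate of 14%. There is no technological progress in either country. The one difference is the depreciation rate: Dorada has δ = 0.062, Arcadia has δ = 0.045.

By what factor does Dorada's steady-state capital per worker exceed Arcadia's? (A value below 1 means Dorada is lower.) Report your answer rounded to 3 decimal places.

Steady-state k* = [s/(n + δ)]^(1/(1−α)), so the ratio is [ (s_D/(n + δ)_D) / (s_A/(n + δ)_A) ]^1.4085.
s_D/(n + δ)_D = 0.14/0.077 = 1.8182; s_A/(n + δ)_A = 0.14/0.060 = 2.3333.
Ratio = (1.8182/2.3333)^1.4085 = 0.7792^1.4085 ≈ 0.7037

ratio ≈ 0.704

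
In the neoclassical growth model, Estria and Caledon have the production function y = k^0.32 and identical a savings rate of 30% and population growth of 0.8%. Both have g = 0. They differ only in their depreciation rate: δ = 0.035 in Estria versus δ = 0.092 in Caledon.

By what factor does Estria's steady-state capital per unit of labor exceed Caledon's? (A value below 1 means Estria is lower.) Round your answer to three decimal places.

Steady-state k* = [s/(n + δ)]^(1/(1−α)), so the ratio is [ (s_E/(n + δ)_E) / (s_C/(n + δ)_C) ]^1.4706.
s_E/(n + δ)_E = 0.30/0.043 = 6.9767; s_C/(n + δ)_C = 0.30/0.100 = 3.0000.
Ratio = (6.9767/3.0000)^1.4706 = 2.3256^1.4706 ≈ 3.4596

ratio ≈ 3.460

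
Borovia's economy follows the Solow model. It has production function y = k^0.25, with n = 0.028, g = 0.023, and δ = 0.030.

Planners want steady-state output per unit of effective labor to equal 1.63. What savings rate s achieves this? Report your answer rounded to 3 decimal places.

At the steady state, Δk = 0, so s·k^α = (n + g + δ)·k.
Since y* = [s/(n + g + δ)]^(α/(1−α)), we have s/(n + g + δ) = (y*)^((1−α)/α) = 1.63^3 = 4.3307.
Therefore s = 4.3307 × (n + g + δ) = 4.3307 × 0.081 = 0.3508.

s ≈ 0.351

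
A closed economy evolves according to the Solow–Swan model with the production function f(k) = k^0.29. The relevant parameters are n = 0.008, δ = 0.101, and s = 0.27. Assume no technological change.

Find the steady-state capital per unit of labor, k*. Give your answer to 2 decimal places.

k* ≈ 3.59

In steady state, investment equals break-even investment: s·k^α = (n + δ)·k.
Dividing both sides by k: k^(1−α) = s / (n + δ).
k^0.71 = 0.27 / (0.008 + 0.101) = 0.27 / 0.109 = 2.4771
k* = 2.4771^(1/0.71) ≈ 3.5880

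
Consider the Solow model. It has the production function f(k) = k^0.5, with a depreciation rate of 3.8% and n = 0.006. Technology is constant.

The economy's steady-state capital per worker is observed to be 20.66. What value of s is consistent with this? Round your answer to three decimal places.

s ≈ 0.200

In steady state, investment equals break-even investment: s·k^α = (n + δ)·k.
So s / (n + δ) = (k*)^(1−α) = 20.66^0.5 = 4.5453.
Therefore s = 4.5453 × (n + δ) = 4.5453 × 0.044 = 0.2000.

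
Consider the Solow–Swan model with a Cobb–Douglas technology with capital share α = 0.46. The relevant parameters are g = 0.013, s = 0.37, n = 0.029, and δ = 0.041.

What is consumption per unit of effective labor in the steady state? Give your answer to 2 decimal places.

At the steady state, Δk = 0, so s·k^α = (n + g + δ)·k.
Rearranging, k^(1−α) = s / (n + g + δ).
k^0.54 = 0.37 / (0.029 + 0.013 + 0.041) = 0.37 / 0.083 = 4.4578
k* = 4.4578^(1/0.54) ≈ 15.9248
y* = (k*)^α = 15.9248^0.46 ≈ 3.5724
c* = (1 − s)·y* = (1 − 0.37) × 3.5724 ≈ 2.2506

c* = 2.25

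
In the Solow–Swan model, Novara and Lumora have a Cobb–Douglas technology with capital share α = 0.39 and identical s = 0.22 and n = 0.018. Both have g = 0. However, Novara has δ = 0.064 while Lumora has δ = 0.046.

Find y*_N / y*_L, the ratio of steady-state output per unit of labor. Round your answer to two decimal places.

y*_N / y*_L ≈ 0.85

Steady-state y* = [s/(n + δ)]^(α/(1−α)), so the ratio is [ (s_N/(n + δ)_N) / (s_L/(n + δ)_L) ]^0.6393.
s_N/(n + δ)_N = 0.22/0.082 = 2.6829; s_L/(n + δ)_L = 0.22/0.064 = 3.4375.
Ratio = (2.6829/3.4375)^0.6393 = 0.7805^0.6393 ≈ 0.8535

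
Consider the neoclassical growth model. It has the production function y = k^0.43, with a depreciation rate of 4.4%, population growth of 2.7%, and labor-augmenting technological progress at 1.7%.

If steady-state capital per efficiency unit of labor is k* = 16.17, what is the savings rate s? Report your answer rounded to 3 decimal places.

s ≈ 0.430

Steady state requires s·f(k) = (n + g + δ)·k, i.e. s·k^α = (n + g + δ)·k.
So s / (n + g + δ) = (k*)^(1−α) = 16.17^0.57 = 4.8861.
Therefore s = 4.8861 × (n + g + δ) = 4.8861 × 0.088 = 0.4300.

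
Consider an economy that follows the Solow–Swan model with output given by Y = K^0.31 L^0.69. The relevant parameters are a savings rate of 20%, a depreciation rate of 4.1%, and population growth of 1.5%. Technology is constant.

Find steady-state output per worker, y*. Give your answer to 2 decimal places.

y* = 1.77

In steady state, investment equals break-even investment: s·k^α = (n + δ)·k.
Dividing both sides by k: k^(1−α) = s / (n + δ).
k^0.69 = 0.20 / (0.015 + 0.041) = 0.20 / 0.056 = 3.5714
k* = 3.5714^(1/0.69) ≈ 6.3273
y* = (k*)^α = 6.3273^0.31 ≈ 1.7716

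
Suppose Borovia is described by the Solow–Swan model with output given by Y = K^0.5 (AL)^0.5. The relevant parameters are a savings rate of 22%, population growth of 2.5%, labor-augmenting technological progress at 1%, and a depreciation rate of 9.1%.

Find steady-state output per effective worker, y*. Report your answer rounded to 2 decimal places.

y* ≈ 1.75

Steady state requires s·f(k) = (n + g + δ)·k, i.e. s·k^α = (n + g + δ)·k.
Rearranging, k^(1−α) = s / (n + g + δ).
k^0.5 = 0.22 / (0.025 + 0.010 + 0.091) = 0.22 / 0.126 = 1.7460
k* = 1.7460^(1/0.5) ≈ 3.0485
y* = (k*)^α = 3.0485^0.5 ≈ 1.7460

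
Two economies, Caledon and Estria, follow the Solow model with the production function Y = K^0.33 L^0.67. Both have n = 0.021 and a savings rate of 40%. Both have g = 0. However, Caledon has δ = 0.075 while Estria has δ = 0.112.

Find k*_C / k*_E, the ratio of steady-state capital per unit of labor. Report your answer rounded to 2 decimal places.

k*_C / k*_E ≈ 1.63

Steady-state k* = [s/(n + δ)]^(1/(1−α)), so the ratio is [ (s_C/(n + δ)_C) / (s_E/(n + δ)_E) ]^1.4925.
s_C/(n + δ)_C = 0.40/0.096 = 4.1667; s_E/(n + δ)_E = 0.40/0.133 = 3.0075.
Ratio = (4.1667/3.0075)^1.4925 = 1.3854^1.4925 ≈ 1.6267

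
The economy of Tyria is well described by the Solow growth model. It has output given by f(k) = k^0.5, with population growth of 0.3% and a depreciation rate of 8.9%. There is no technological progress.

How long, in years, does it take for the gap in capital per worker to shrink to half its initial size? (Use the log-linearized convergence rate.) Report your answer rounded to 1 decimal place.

Near the steady state the convergence rate is λ = (1 − α)(n + δ).
λ = (1 − 0.5) × 0.092 = 0.5 × 0.092 = 0.0460
Half-life = ln 2 / λ = 0.6931 / 0.0460 ≈ 15.07 years

half-life ≈ 15.1 years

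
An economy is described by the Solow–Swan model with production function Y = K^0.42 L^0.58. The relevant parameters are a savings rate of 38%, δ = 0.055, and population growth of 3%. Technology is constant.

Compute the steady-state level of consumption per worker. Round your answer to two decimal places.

c* = 1.83

Steady state requires s·f(k) = (n + δ)·k, i.e. s·k^α = (n + δ)·k.
Rearranging, k^(1−α) = s / (n + δ).
k^0.58 = 0.38 / (0.030 + 0.055) = 0.38 / 0.085 = 4.4706
k* = 4.4706^(1/0.58) ≈ 13.2227
y* = (k*)^α = 13.2227^0.42 ≈ 2.9577
c* = (1 − s)·y* = (1 − 0.38) × 2.9577 ≈ 1.8338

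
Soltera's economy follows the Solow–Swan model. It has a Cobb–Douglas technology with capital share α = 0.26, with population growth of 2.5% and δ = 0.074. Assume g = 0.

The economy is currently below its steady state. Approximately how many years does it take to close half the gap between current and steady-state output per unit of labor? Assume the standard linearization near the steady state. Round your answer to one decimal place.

t_½ ≈ 9.5 years

Near the steady state the convergence rate is λ = (1 − α)(n + δ).
λ = (1 − 0.26) × 0.099 = 0.74 × 0.099 = 0.07326
Half-life = ln 2 / λ = 0.6931 / 0.07326 ≈ 9.46 years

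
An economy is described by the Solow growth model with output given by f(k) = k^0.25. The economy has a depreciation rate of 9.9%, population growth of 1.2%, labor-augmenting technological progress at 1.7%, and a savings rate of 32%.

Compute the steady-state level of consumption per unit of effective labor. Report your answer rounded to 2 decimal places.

In steady state, investment equals break-even investment: s·k^α = (n + g + δ)·k.
Rearranging, k^(1−α) = s / (n + g + δ).
k^0.75 = 0.32 / (0.012 + 0.017 + 0.099) = 0.32 / 0.128 = 2.5000
k* = 2.5000^(1/0.75) ≈ 3.3930
y* = (k*)^α = 3.3930^0.25 ≈ 1.3572
c* = (1 − s)·y* = (1 − 0.32) × 1.3572 ≈ 0.9229

c* = 0.92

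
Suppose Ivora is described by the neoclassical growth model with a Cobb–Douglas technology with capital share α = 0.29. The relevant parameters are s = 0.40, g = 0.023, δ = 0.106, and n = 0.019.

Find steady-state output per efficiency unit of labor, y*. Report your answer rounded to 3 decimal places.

y* = 1.501

In steady state, investment equals break-even investment: s·k^α = (n + g + δ)·k.
Rearranging, k^(1−α) = s / (n + g + δ).
k^0.71 = 0.40 / (0.019 + 0.023 + 0.106) = 0.40 / 0.148 = 2.7027
k* = 2.7027^(1/0.71) ≈ 4.0566
y* = (k*)^α = 4.0566^0.29 ≈ 1.5010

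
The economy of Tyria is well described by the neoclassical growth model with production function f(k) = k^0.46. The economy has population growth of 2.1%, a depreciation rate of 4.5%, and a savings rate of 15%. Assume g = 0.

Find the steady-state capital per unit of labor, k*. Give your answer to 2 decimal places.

In steady state, investment equals break-even investment: s·k^α = (n + δ)·k.
Dividing both sides by k: k^(1−α) = s / (n + δ).
k^0.54 = 0.15 / (0.021 + 0.045) = 0.15 / 0.066 = 2.2727
k* = 2.2727^(1/0.54) ≈ 4.5737

k* ≈ 4.57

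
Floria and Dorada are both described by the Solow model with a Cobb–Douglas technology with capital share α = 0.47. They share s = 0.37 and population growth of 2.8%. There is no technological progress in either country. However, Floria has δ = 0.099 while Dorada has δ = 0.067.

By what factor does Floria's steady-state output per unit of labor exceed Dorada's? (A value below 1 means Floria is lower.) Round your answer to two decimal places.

Steady-state y* = [s/(n + δ)]^(α/(1−α)), so the ratio is [ (s_F/(n + δ)_F) / (s_D/(n + δ)_D) ]^0.8868.
s_F/(n + δ)_F = 0.37/0.127 = 2.9134; s_D/(n + δ)_D = 0.37/0.095 = 3.8947.
Ratio = (2.9134/3.8947)^0.8868 = 0.7480^0.8868 ≈ 0.7730

y*_F / y*_D ≈ 0.77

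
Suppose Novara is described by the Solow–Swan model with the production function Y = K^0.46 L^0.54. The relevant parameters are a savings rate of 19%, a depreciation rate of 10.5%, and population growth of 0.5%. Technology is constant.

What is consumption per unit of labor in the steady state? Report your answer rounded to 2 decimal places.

In steady state, investment equals break-even investment: s·k^α = (n + δ)·k.
Rearranging, k^(1−α) = s / (n + δ).
k^0.54 = 0.19 / (0.005 + 0.105) = 0.19 / 0.110 = 1.7273
k* = 1.7273^(1/0.54) ≈ 2.7515
y* = (k*)^α = 2.7515^0.46 ≈ 1.5929
c* = (1 − s)·y* = (1 − 0.19) × 1.5929 ≈ 1.2902

c* = 1.29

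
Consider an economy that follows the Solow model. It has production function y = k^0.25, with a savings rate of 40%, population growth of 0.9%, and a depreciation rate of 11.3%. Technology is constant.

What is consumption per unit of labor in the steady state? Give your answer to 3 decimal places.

c* = 0.891

Steady state requires s·f(k) = (n + δ)·k, i.e. s·k^α = (n + δ)·k.
Rearranging, k^(1−α) = s / (n + δ).
k^0.75 = 0.40 / (0.009 + 0.113) = 0.40 / 0.122 = 3.2787
k* = 3.2787^(1/0.75) ≈ 4.8708
y* = (k*)^α = 4.8708^0.25 ≈ 1.4856
c* = (1 − s)·y* = (1 − 0.40) × 1.4856 ≈ 0.8914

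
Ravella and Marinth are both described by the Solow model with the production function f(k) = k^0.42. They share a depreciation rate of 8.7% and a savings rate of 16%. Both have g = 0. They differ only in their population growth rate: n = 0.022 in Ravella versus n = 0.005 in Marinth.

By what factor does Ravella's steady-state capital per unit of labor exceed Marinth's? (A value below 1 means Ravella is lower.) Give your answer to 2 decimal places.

ratio ≈ 0.75

Steady-state k* = [s/(n + δ)]^(1/(1−α)), so the ratio is [ (s_R/(n + δ)_R) / (s_M/(n + δ)_M) ]^1.7241.
s_R/(n + δ)_R = 0.16/0.109 = 1.4679; s_M/(n + δ)_M = 0.16/0.092 = 1.7391.
Ratio = (1.4679/1.7391)^1.7241 = 0.8441^1.7241 ≈ 0.7466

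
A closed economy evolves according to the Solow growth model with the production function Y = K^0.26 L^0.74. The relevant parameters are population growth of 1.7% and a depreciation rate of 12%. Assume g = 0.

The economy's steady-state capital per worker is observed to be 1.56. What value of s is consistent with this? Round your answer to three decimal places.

In steady state, investment equals break-even investment: s·k^α = (n + δ)·k.
So s / (n + δ) = (k*)^(1−α) = 1.56^0.74 = 1.3897.
Therefore s = 1.3897 × (n + δ) = 1.3897 × 0.137 = 0.1904.

s ≈ 0.190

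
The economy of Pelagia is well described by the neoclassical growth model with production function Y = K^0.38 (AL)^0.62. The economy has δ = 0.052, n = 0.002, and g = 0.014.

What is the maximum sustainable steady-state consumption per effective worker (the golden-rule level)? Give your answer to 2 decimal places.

c_gold ≈ 1.78

At the golden rule, f'(k) = n + g + δ, so α·k^(α−1) = n + g + δ and k_gold = (α/(n + g + δ))^(1/(1−α)).
k_gold = (0.38/0.068)^(1/0.62) = 5.5882^1.6129 ≈ 16.0426
c_gold = f(k_gold) − (n + g + δ)·k_gold = 2.8708 − 0.068×16.0426 ≈ 1.7799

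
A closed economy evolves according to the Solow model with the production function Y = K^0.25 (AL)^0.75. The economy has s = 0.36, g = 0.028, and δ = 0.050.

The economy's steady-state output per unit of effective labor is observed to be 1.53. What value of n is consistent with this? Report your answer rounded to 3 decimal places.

Steady state requires s·f(k) = (n + g + δ)·k, i.e. s·k^α = (n + g + δ)·k.
Since y* = [s/(n + g + δ)]^(α/(1−α)), we have s/(n + g + δ) = (y*)^((1−α)/α) = 1.53^3 = 3.5816.
Therefore n + g + δ = s / 3.5816 = 0.36 / 3.5816 = 0.1005, so n = 0.1005 − 0.078 = 0.0225.

n ≈ 0.023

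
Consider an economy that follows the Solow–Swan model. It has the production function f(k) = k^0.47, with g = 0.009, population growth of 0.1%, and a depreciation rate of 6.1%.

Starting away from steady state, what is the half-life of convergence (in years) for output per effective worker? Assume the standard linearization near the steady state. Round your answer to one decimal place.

t_½ ≈ 18.4 years

Near the steady state the convergence rate is λ = (1 − α)(n + g + δ).
λ = (1 − 0.47) × 0.071 = 0.53 × 0.071 = 0.03763
Half-life = ln 2 / λ = 0.6931 / 0.03763 ≈ 18.42 years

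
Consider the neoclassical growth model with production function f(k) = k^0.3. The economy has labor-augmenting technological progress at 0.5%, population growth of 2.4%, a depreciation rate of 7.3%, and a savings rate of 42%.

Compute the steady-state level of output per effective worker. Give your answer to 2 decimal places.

y* = 1.83

At the steady state, Δk = 0, so s·k^α = (n + g + δ)·k.
Dividing both sides by k: k^(1−α) = s / (n + g + δ).
k^0.7 = 0.42 / (0.024 + 0.005 + 0.073) = 0.42 / 0.102 = 4.1176
k* = 4.1176^(1/0.7) ≈ 7.5520
y* = (k*)^α = 7.5520^0.3 ≈ 1.8341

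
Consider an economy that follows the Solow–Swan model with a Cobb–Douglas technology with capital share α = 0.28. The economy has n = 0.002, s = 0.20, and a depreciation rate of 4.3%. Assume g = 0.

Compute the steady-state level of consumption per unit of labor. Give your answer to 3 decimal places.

At the steady state, Δk = 0, so s·k^α = (n + δ)·k.
Dividing both sides by k: k^(1−α) = s / (n + δ).
k^0.72 = 0.20 / (0.002 + 0.043) = 0.20 / 0.045 = 4.4444
k* = 4.4444^(1/0.72) ≈ 7.9385
y* = (k*)^α = 7.9385^0.28 ≈ 1.7862
c* = (1 − s)·y* = (1 − 0.20) × 1.7862 ≈ 1.4290

c* ≈ 1.429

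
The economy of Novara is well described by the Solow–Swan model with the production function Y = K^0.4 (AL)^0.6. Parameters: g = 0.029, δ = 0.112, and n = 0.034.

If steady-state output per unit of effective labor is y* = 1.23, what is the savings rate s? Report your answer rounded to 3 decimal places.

At the steady state, Δk = 0, so s·k^α = (n + g + δ)·k.
Since y* = [s/(n + g + δ)]^(α/(1−α)), we have s/(n + g + δ) = (y*)^((1−α)/α) = 1.23^1.5 = 1.3641.
Therefore s = 1.3641 × (n + g + δ) = 1.3641 × 0.175 = 0.2387.

s ≈ 0.239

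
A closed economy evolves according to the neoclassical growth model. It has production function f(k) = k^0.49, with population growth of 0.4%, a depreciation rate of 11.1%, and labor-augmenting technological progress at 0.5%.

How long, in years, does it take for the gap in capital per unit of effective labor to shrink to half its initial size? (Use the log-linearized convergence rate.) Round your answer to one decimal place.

t_½ ≈ 11.3 years

Near the steady state the convergence rate is λ = (1 − α)(n + g + δ).
λ = (1 − 0.49) × 0.120 = 0.51 × 0.120 = 0.0612
Half-life = ln 2 / λ = 0.6931 / 0.0612 ≈ 11.33 years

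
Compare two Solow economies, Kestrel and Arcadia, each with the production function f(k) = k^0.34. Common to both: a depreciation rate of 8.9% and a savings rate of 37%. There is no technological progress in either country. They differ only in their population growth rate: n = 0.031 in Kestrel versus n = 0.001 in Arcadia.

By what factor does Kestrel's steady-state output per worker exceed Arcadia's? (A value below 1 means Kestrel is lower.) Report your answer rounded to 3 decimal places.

ratio ≈ 0.862

Steady-state y* = [s/(n + δ)]^(α/(1−α)), so the ratio is [ (s_K/(n + δ)_K) / (s_A/(n + δ)_A) ]^0.5152.
s_K/(n + δ)_K = 0.37/0.120 = 3.0833; s_A/(n + δ)_A = 0.37/0.090 = 4.1111.
Ratio = (3.0833/4.1111)^0.5152 = 0.7500^0.5152 ≈ 0.8622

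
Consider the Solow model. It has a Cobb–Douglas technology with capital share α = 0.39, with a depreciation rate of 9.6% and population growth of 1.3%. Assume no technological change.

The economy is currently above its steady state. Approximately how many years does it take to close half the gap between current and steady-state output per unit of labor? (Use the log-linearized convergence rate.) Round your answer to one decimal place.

half-life ≈ 10.4 years

Near the steady state the convergence rate is λ = (1 − α)(n + δ).
λ = (1 − 0.39) × 0.109 = 0.61 × 0.109 = 0.06649
Half-life = ln 2 / λ = 0.6931 / 0.06649 ≈ 10.42 years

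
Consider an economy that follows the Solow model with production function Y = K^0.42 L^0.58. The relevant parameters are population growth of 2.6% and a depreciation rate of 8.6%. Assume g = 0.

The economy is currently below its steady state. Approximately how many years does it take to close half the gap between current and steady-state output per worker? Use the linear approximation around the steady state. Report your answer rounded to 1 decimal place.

about 10.7 years

Near the steady state the convergence rate is λ = (1 − α)(n + δ).
λ = (1 − 0.42) × 0.112 = 0.58 × 0.112 = 0.06496
Half-life = ln 2 / λ = 0.6931 / 0.06496 ≈ 10.67 years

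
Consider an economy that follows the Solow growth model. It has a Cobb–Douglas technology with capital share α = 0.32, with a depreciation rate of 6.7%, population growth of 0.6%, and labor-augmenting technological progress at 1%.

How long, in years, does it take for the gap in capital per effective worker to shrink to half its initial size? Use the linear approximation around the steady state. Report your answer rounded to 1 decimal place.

Near the steady state the convergence rate is λ = (1 − α)(n + g + δ).
λ = (1 − 0.32) × 0.083 = 0.68 × 0.083 = 0.05644
Half-life = ln 2 / λ = 0.6931 / 0.05644 ≈ 12.28 years

t_½ ≈ 12.3 years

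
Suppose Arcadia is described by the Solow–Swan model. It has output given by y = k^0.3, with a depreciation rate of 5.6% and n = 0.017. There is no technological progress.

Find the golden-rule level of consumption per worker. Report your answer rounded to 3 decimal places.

c_gold ≈ 1.283

At the golden rule, f'(k) = n + δ, so α·k^(α−1) = n + δ and k_gold = (α/(n + δ))^(1/(1−α)).
k_gold = (0.3/0.073)^(1/0.7) = 4.1096^1.4286 ≈ 7.5314
c_gold = f(k_gold) − (n + δ)·k_gold = 1.8326 − 0.073×7.5314 ≈ 1.2828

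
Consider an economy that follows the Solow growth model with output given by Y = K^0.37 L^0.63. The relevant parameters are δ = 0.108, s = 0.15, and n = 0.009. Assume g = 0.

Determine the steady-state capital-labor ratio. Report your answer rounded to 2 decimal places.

k* = 1.48

At the steady state, Δk = 0, so s·k^α = (n + δ)·k.
Dividing both sides by k: k^(1−α) = s / (n + δ).
k^0.63 = 0.15 / (0.009 + 0.108) = 0.15 / 0.117 = 1.2821
k* = 1.2821^(1/0.63) ≈ 1.4836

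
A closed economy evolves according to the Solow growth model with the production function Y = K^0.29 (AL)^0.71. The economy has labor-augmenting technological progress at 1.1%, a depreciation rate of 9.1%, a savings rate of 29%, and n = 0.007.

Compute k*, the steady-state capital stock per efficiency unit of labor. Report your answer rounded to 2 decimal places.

At the steady state, Δk = 0, so s·k^α = (n + g + δ)·k.
Rearranging, k^(1−α) = s / (n + g + δ).
k^0.71 = 0.29 / (0.007 + 0.011 + 0.091) = 0.29 / 0.109 = 2.6606
k* = 2.6606^(1/0.71) ≈ 3.9679

k* = 3.97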